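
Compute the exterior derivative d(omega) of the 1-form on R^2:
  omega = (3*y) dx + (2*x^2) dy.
d(omega) = (4*x - 3) dx ∧ dy

For a 1-form omega = sum_i f_i dx_i, the exterior derivative is
  d(omega) = sum_{i < j} (∂f_j/∂x_i - ∂f_i/∂x_j) dx_i ∧ dx_j.
  coefficient of dx ∧ dy: ∂f_2/∂x - ∂f_1/∂y = ∂(2*x^2)/∂x - ∂(3*y)/∂y = 4*x - 3
Assembling: d(omega) = (4*x - 3) dx ∧ dy.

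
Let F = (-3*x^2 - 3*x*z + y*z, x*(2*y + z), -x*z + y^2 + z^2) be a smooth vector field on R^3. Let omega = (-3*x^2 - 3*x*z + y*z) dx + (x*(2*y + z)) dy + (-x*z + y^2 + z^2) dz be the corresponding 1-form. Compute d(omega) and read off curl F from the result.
d(omega) = (-x + 2*y) dy ∧ dz + (-3*x + y + z) dz ∧ dx + (2*y) dx ∧ dy; curl F = (-x + 2*y, -3*x + y + z, 2*y)

d omega = sum_{i<j} (∂f_j/∂x_i - ∂f_i/∂x_j) dx_i ∧ dx_j. Under the identification (dy ∧ dz, dz ∧ dx, dx ∧ dy) ↔ (e_x, e_y, e_z), the coefficients are exactly the components of curl F. Compute:
  ∂R/∂y - ∂Q/∂z = (2*y) - (x) = -x + 2*y
  ∂P/∂z - ∂R/∂x = (-3*x + y) - (-z) = -3*x + y + z
  ∂Q/∂x - ∂P/∂y = (2*y + z) - (z) = 2*y.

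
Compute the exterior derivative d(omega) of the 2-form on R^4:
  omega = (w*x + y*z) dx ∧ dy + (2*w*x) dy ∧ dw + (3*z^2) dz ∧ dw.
d(omega) = (y) dx ∧ dy ∧ dz + (2*w + x) dx ∧ dy ∧ dw

For a 2-form omega = sum_{i<j} g_{ij} dx_i ∧ dx_j, the exterior derivative is
  d(omega) = sum_{i<j} d(g_{ij}) ∧ dx_i ∧ dx_j = sum_{i<j, k} (∂g_{ij}/∂x_k) dx_k ∧ dx_i ∧ dx_j.
Expand each term, using dx_k ∧ dx_i ∧ dx_j = sgn(permutation) dx_{(a)} ∧ dx_{(b)} ∧ dx_{(c)} with (a < b < c) sorted:
  d(w*x + y*z) includes (∂/∂z)(w*x + y*z) dz = (y) dz, which multiplied by dx ∧ dy gives (y) dx ∧ dy ∧ dz
  d(w*x + y*z) includes (∂/∂w)(w*x + y*z) dw = (x) dw, which multiplied by dx ∧ dy gives (x) dx ∧ dy ∧ dw
  d(2*w*x) includes (∂/∂x)(2*w*x) dx = (2*w) dx, which multiplied by dy ∧ dw gives (2*w) dx ∧ dy ∧ dw
Collecting like 3-forms: d(omega) = (y) dx ∧ dy ∧ dz + (2*w + x) dx ∧ dy ∧ dw.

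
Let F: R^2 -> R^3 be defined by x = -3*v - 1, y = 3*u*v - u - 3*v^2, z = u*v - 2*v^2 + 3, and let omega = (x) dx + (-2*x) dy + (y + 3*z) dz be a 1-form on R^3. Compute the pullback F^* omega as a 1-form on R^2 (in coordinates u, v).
F^* omega = (6*u*v^2 - u*v - 9*v^3 + 18*v^2 + 9*v - 2) du + (6*u^2*v - u^2 - 33*u*v^2 + 22*u*v + 15*u + 36*v^3 - 36*v^2 - 39*v + 3) dv

Using F^*(f dg) = (f ∘ F) d(g ∘ F), substitute each coordinate x_i by F_i(u, v) in f_i, and replace dx_i by d F_i = (∂F_i/∂u) du + (∂F_i/∂v) dv.
  For the x component: f_1(F) = -3*v - 1; d F_1 = (0) du + (-3) dv
  For the y component: f_2(F) = 6*v + 2; d F_2 = (3*v - 1) du + (3*u - 6*v) dv
  For the z component: f_3(F) = 6*u*v - u - 9*v^2 + 9; d F_3 = (v) du + (u - 4*v) dv
Combining and collecting du, dv coefficients:
  coeff of du: 6*u*v^2 - u*v - 9*v^3 + 18*v^2 + 9*v - 2
  coeff of dv: 6*u^2*v - u^2 - 33*u*v^2 + 22*u*v + 15*u + 36*v^3 - 36*v^2 - 39*v + 3
F^* omega = (6*u*v^2 - u*v - 9*v^3 + 18*v^2 + 9*v - 2) du + (6*u^2*v - u^2 - 33*u*v^2 + 22*u*v + 15*u + 36*v^3 - 36*v^2 - 39*v + 3) dv.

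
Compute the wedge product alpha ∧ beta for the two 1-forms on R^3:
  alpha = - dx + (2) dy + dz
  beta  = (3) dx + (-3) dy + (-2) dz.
alpha ∧ beta = (-3) dx ∧ dy + (-1) dx ∧ dz + (-1) dy ∧ dz

Distribute the wedge, using dx_i ∧ dx_j = -dx_j ∧ dx_i and dx_i ∧ dx_i = 0. For each pair (i, j) with i < j, the coefficient of dx_i ∧ dx_j in alpha ∧ beta is (alpha_i * beta_j - alpha_j * beta_i). Collecting: alpha ∧ beta = (-3) dx ∧ dy + (-1) dx ∧ dz + (-1) dy ∧ dz.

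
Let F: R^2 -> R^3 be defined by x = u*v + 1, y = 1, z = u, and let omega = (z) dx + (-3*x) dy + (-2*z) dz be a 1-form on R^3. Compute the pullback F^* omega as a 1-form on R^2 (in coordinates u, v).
F^* omega = (u*(v - 2)) du + (u^2) dv

Using F^*(f dg) = (f ∘ F) d(g ∘ F), substitute each coordinate x_i by F_i(u, v) in f_i, and replace dx_i by d F_i = (∂F_i/∂u) du + (∂F_i/∂v) dv.
  For the x component: f_1(F) = u; d F_1 = (v) du + (u) dv
  For the y component: f_2(F) = -3*u*v - 3; d F_2 = (0) du + (0) dv
  For the z component: f_3(F) = -2*u; d F_3 = (1) du + (0) dv
Combining and collecting du, dv coefficients:
  coeff of du: u*(v - 2)
  coeff of dv: u^2
F^* omega = (u*(v - 2)) du + (u^2) dv.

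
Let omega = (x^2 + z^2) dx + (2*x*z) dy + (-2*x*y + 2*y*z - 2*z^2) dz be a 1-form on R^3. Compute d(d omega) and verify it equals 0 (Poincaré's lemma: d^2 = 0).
d(d omega) = 0

Step 1: d omega = sum_{i<j} (∂f_j/∂x_i - ∂f_i/∂x_j) dx_i ∧ dx_j:
  coeff of dx ∧ dy: 2*z
  coeff of dx ∧ dz: -2*y - 2*z
  coeff of dy ∧ dz: -4*x + 2*z
Step 2: Apply d again to each 2-form coefficient. The only possible 3-form in R^3 is dx ∧ dy ∧ dz, with coefficient
  ∂(coeff of dy∧dz)/∂x - ∂(coeff of dx∧dz)/∂y + ∂(coeff of dx∧dy)/∂z
  = ∂/∂x (-4*x + 2*z) - ∂/∂y (-2*y - 2*z) + ∂/∂z (2*z).
Each of these terms simplifies to sums of mixed partials that cancel in pairs. The result is 0 (by equality of mixed partials for smooth functions — Schwarz / Clairaut).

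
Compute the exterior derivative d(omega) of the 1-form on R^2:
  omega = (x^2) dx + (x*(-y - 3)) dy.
d(omega) = (-y - 3) dx ∧ dy

For a 1-form omega = sum_i f_i dx_i, the exterior derivative is
  d(omega) = sum_{i < j} (∂f_j/∂x_i - ∂f_i/∂x_j) dx_i ∧ dx_j.
  coefficient of dx ∧ dy: ∂f_2/∂x - ∂f_1/∂y = ∂(x*(-y - 3))/∂x - ∂(x^2)/∂y = -y - 3
Assembling: d(omega) = (-y - 3) dx ∧ dy.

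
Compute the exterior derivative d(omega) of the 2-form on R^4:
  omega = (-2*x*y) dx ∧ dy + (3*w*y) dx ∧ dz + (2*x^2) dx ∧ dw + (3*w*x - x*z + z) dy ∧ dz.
d(omega) = (-z) dx ∧ dy ∧ dz + (3*y) dx ∧ dz ∧ dw + (3*x) dy ∧ dz ∧ dw

For a 2-form omega = sum_{i<j} g_{ij} dx_i ∧ dx_j, the exterior derivative is
  d(omega) = sum_{i<j} d(g_{ij}) ∧ dx_i ∧ dx_j = sum_{i<j, k} (∂g_{ij}/∂x_k) dx_k ∧ dx_i ∧ dx_j.
Expand each term, using dx_k ∧ dx_i ∧ dx_j = sgn(permutation) dx_{(a)} ∧ dx_{(b)} ∧ dx_{(c)} with (a < b < c) sorted:
  d(3*w*y) includes (∂/∂y)(3*w*y) dy = (3*w) dy, which multiplied by dx ∧ dz gives (-3*w) dx ∧ dy ∧ dz
  d(3*w*y) includes (∂/∂w)(3*w*y) dw = (3*y) dw, which multiplied by dx ∧ dz gives (3*y) dx ∧ dz ∧ dw
  d(3*w*x - x*z + z) includes (∂/∂x)(3*w*x - x*z + z) dx = (3*w - z) dx, which multiplied by dy ∧ dz gives (3*w - z) dx ∧ dy ∧ dz
  d(3*w*x - x*z + z) includes (∂/∂w)(3*w*x - x*z + z) dw = (3*x) dw, which multiplied by dy ∧ dz gives (3*x) dy ∧ dz ∧ dw
Collecting like 3-forms: d(omega) = (-z) dx ∧ dy ∧ dz + (3*y) dx ∧ dz ∧ dw + (3*x) dy ∧ dz ∧ dw.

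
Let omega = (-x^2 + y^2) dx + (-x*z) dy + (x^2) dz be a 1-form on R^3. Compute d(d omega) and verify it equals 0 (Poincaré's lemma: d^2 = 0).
d(d omega) = 0

Step 1: d omega = sum_{i<j} (∂f_j/∂x_i - ∂f_i/∂x_j) dx_i ∧ dx_j:
  coeff of dx ∧ dy: -2*y - z
  coeff of dx ∧ dz: 2*x
  coeff of dy ∧ dz: x
Step 2: Apply d again to each 2-form coefficient. The only possible 3-form in R^3 is dx ∧ dy ∧ dz, with coefficient
  ∂(coeff of dy∧dz)/∂x - ∂(coeff of dx∧dz)/∂y + ∂(coeff of dx∧dy)/∂z
  = ∂/∂x (x) - ∂/∂y (2*x) + ∂/∂z (-2*y - z).
Each of these terms simplifies to sums of mixed partials that cancel in pairs. The result is 0 (by equality of mixed partials for smooth functions — Schwarz / Clairaut).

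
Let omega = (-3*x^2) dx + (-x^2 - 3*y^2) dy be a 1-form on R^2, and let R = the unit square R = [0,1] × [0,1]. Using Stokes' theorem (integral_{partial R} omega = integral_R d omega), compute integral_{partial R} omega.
integral_(partial R) omega = -1

Stokes: integral_partial_R omega = integral_R d omega with d omega = (∂Q/∂x - ∂P/∂y) dx ∧ dy.
  ∂Q/∂x = -2*x
  ∂P/∂y = 0
  integrand = ∂Q/∂x - ∂P/∂y = -2*x.
Integrating over R: integral_0^1 integral_0^1 (-2*x) dx dy = -1.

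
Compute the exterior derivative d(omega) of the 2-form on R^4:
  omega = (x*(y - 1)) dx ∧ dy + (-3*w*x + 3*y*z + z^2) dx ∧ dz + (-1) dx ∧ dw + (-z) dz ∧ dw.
d(omega) = (-3*z) dx ∧ dy ∧ dz + (-3*x) dx ∧ dz ∧ dw

For a 2-form omega = sum_{i<j} g_{ij} dx_i ∧ dx_j, the exterior derivative is
  d(omega) = sum_{i<j} d(g_{ij}) ∧ dx_i ∧ dx_j = sum_{i<j, k} (∂g_{ij}/∂x_k) dx_k ∧ dx_i ∧ dx_j.
Expand each term, using dx_k ∧ dx_i ∧ dx_j = sgn(permutation) dx_{(a)} ∧ dx_{(b)} ∧ dx_{(c)} with (a < b < c) sorted:
  d(-3*w*x + 3*y*z + z^2) includes (∂/∂y)(-3*w*x + 3*y*z + z^2) dy = (3*z) dy, which multiplied by dx ∧ dz gives (-3*z) dx ∧ dy ∧ dz
  d(-3*w*x + 3*y*z + z^2) includes (∂/∂w)(-3*w*x + 3*y*z + z^2) dw = (-3*x) dw, which multiplied by dx ∧ dz gives (-3*x) dx ∧ dz ∧ dw
Collecting like 3-forms: d(omega) = (-3*z) dx ∧ dy ∧ dz + (-3*x) dx ∧ dz ∧ dw.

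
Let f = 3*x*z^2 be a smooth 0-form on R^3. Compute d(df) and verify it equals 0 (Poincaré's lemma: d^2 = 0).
d(df) = 0

Step 1: df = sum_i (∂f/∂x_i) dx_i = (3*z^2) dx + (0) dy + (6*x*z) dz.
Step 2: Apply d again. Using the 1-form formula, the coefficient of dx ∧ dy in d(df) is ∂^2 f/∂x ∂y - ∂^2 f/∂y ∂x = (0) - (0) = 0 (equality of mixed partials for smooth f).
Similarly for dx ∧ dz and dy ∧ dz — all coefficients vanish. So d(df) = 0.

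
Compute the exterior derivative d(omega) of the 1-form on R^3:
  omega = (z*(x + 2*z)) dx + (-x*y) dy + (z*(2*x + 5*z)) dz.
d(omega) = (-y) dx ∧ dy + (-x - 2*z) dx ∧ dz

For a 1-form omega = sum_i f_i dx_i, the exterior derivative is
  d(omega) = sum_{i < j} (∂f_j/∂x_i - ∂f_i/∂x_j) dx_i ∧ dx_j.
  coefficient of dx ∧ dy: ∂f_2/∂x - ∂f_1/∂y = ∂(-x*y)/∂x - ∂(z*(x + 2*z))/∂y = -y
  coefficient of dx ∧ dz: ∂f_3/∂x - ∂f_1/∂z = ∂(z*(2*x + 5*z))/∂x - ∂(z*(x + 2*z))/∂z = -x - 2*z
Assembling: d(omega) = (-y) dx ∧ dy + (-x - 2*z) dx ∧ dz.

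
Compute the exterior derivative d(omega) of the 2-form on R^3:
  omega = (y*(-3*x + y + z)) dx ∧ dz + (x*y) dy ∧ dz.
d(omega) = (3*x - y - z) dx ∧ dy ∧ dz

For a 2-form omega = sum_{i<j} g_{ij} dx_i ∧ dx_j, the exterior derivative is
  d(omega) = sum_{i<j} d(g_{ij}) ∧ dx_i ∧ dx_j = sum_{i<j, k} (∂g_{ij}/∂x_k) dx_k ∧ dx_i ∧ dx_j.
Expand each term, using dx_k ∧ dx_i ∧ dx_j = sgn(permutation) dx_{(a)} ∧ dx_{(b)} ∧ dx_{(c)} with (a < b < c) sorted:
  d(y*(-3*x + y + z)) includes (∂/∂y)(y*(-3*x + y + z)) dy = (-3*x + 2*y + z) dy, which multiplied by dx ∧ dz gives (3*x - 2*y - z) dx ∧ dy ∧ dz
  d(x*y) includes (∂/∂x)(x*y) dx = (y) dx, which multiplied by dy ∧ dz gives (y) dx ∧ dy ∧ dz
Collecting like 3-forms: d(omega) = (3*x - y - z) dx ∧ dy ∧ dz.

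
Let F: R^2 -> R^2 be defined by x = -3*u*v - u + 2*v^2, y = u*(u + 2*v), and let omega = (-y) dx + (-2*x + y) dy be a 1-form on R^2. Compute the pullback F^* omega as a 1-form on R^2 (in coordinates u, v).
F^* omega = (2*u^3 + 21*u^2*v + 5*u^2 + 14*u*v^2 + 6*u*v - 8*v^3) du + (u*(5*u^2 + 18*u*v + 4*u - 16*v^2)) dv

Using F^*(f dg) = (f ∘ F) d(g ∘ F), substitute each coordinate x_i by F_i(u, v) in f_i, and replace dx_i by d F_i = (∂F_i/∂u) du + (∂F_i/∂v) dv.
  For the x component: f_1(F) = u*(-u - 2*v); d F_1 = (-3*v - 1) du + (-3*u + 4*v) dv
  For the y component: f_2(F) = u^2 + 8*u*v + 2*u - 4*v^2; d F_2 = (2*u + 2*v) du + (2*u) dv
Combining and collecting du, dv coefficients:
  coeff of du: 2*u^3 + 21*u^2*v + 5*u^2 + 14*u*v^2 + 6*u*v - 8*v^3
  coeff of dv: u*(5*u^2 + 18*u*v + 4*u - 16*v^2)
F^* omega = (2*u^3 + 21*u^2*v + 5*u^2 + 14*u*v^2 + 6*u*v - 8*v^3) du + (u*(5*u^2 + 18*u*v + 4*u - 16*v^2)) dv.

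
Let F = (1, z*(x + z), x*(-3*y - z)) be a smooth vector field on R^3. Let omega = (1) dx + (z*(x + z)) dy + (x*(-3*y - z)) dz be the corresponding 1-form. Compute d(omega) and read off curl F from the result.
d(omega) = (-4*x - 2*z) dy ∧ dz + (3*y + z) dz ∧ dx + (z) dx ∧ dy; curl F = (-4*x - 2*z, 3*y + z, z)

d omega = sum_{i<j} (∂f_j/∂x_i - ∂f_i/∂x_j) dx_i ∧ dx_j. Under the identification (dy ∧ dz, dz ∧ dx, dx ∧ dy) ↔ (e_x, e_y, e_z), the coefficients are exactly the components of curl F. Compute:
  ∂R/∂y - ∂Q/∂z = (-3*x) - (x + 2*z) = -4*x - 2*z
  ∂P/∂z - ∂R/∂x = (0) - (-3*y - z) = 3*y + z
  ∂Q/∂x - ∂P/∂y = (z) - (0) = z.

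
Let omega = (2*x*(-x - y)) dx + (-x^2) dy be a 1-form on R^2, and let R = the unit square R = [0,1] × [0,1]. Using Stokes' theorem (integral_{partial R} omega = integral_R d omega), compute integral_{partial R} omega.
integral_(partial R) omega = 0

Stokes: integral_partial_R omega = integral_R d omega with d omega = (∂Q/∂x - ∂P/∂y) dx ∧ dy.
  ∂Q/∂x = -2*x
  ∂P/∂y = -2*x
  integrand = ∂Q/∂x - ∂P/∂y = 0.
Integrating over R: integral_0^1 integral_0^1 (0) dx dy = 0.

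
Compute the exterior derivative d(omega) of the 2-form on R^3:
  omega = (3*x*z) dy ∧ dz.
d(omega) = (3*z) dx ∧ dy ∧ dz

For a 2-form omega = sum_{i<j} g_{ij} dx_i ∧ dx_j, the exterior derivative is
  d(omega) = sum_{i<j} d(g_{ij}) ∧ dx_i ∧ dx_j = sum_{i<j, k} (∂g_{ij}/∂x_k) dx_k ∧ dx_i ∧ dx_j.
Expand each term, using dx_k ∧ dx_i ∧ dx_j = sgn(permutation) dx_{(a)} ∧ dx_{(b)} ∧ dx_{(c)} with (a < b < c) sorted:
  d(3*x*z) includes (∂/∂x)(3*x*z) dx = (3*z) dx, which multiplied by dy ∧ dz gives (3*z) dx ∧ dy ∧ dz
Collecting like 3-forms: d(omega) = (3*z) dx ∧ dy ∧ dz.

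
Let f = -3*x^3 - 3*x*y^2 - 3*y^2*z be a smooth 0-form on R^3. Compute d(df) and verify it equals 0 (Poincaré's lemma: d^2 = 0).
d(df) = 0

Step 1: df = sum_i (∂f/∂x_i) dx_i = (-9*x^2 - 3*y^2) dx + (6*y*(-x - z)) dy + (-3*y^2) dz.
Step 2: Apply d again. Using the 1-form formula, the coefficient of dx ∧ dy in d(df) is ∂^2 f/∂x ∂y - ∂^2 f/∂y ∂x = (-6*y) - (-6*y) = 0 (equality of mixed partials for smooth f).
Similarly for dx ∧ dz and dy ∧ dz — all coefficients vanish. So d(df) = 0.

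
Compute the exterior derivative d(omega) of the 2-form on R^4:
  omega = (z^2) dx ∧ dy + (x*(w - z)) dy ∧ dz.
d(omega) = (w + z) dx ∧ dy ∧ dz + (x) dy ∧ dz ∧ dw

For a 2-form omega = sum_{i<j} g_{ij} dx_i ∧ dx_j, the exterior derivative is
  d(omega) = sum_{i<j} d(g_{ij}) ∧ dx_i ∧ dx_j = sum_{i<j, k} (∂g_{ij}/∂x_k) dx_k ∧ dx_i ∧ dx_j.
Expand each term, using dx_k ∧ dx_i ∧ dx_j = sgn(permutation) dx_{(a)} ∧ dx_{(b)} ∧ dx_{(c)} with (a < b < c) sorted:
  d(z^2) includes (∂/∂z)(z^2) dz = (2*z) dz, which multiplied by dx ∧ dy gives (2*z) dx ∧ dy ∧ dz
  d(x*(w - z)) includes (∂/∂x)(x*(w - z)) dx = (w - z) dx, which multiplied by dy ∧ dz gives (w - z) dx ∧ dy ∧ dz
  d(x*(w - z)) includes (∂/∂w)(x*(w - z)) dw = (x) dw, which multiplied by dy ∧ dz gives (x) dy ∧ dz ∧ dw
Collecting like 3-forms: d(omega) = (w + z) dx ∧ dy ∧ dz + (x) dy ∧ dz ∧ dw.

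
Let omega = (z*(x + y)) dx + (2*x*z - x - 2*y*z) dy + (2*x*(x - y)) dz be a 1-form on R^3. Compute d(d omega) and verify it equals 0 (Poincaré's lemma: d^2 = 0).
d(d omega) = 0

Step 1: d omega = sum_{i<j} (∂f_j/∂x_i - ∂f_i/∂x_j) dx_i ∧ dx_j:
  coeff of dx ∧ dy: z - 1
  coeff of dx ∧ dz: 3*x - 3*y
  coeff of dy ∧ dz: -4*x + 2*y
Step 2: Apply d again to each 2-form coefficient. The only possible 3-form in R^3 is dx ∧ dy ∧ dz, with coefficient
  ∂(coeff of dy∧dz)/∂x - ∂(coeff of dx∧dz)/∂y + ∂(coeff of dx∧dy)/∂z
  = ∂/∂x (-4*x + 2*y) - ∂/∂y (3*x - 3*y) + ∂/∂z (z - 1).
Each of these terms simplifies to sums of mixed partials that cancel in pairs. The result is 0 (by equality of mixed partials for smooth functions — Schwarz / Clairaut).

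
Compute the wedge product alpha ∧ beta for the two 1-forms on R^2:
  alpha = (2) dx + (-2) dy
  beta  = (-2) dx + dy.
alpha ∧ beta = (-2) dx ∧ dy

Distribute the wedge, using dx_i ∧ dx_j = -dx_j ∧ dx_i and dx_i ∧ dx_i = 0. For each pair (i, j) with i < j, the coefficient of dx_i ∧ dx_j in alpha ∧ beta is (alpha_i * beta_j - alpha_j * beta_i). Collecting: alpha ∧ beta = (-2) dx ∧ dy.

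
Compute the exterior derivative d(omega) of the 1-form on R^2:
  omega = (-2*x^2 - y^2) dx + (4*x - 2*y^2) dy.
d(omega) = (2*y + 4) dx ∧ dy

For a 1-form omega = sum_i f_i dx_i, the exterior derivative is
  d(omega) = sum_{i < j} (∂f_j/∂x_i - ∂f_i/∂x_j) dx_i ∧ dx_j.
  coefficient of dx ∧ dy: ∂f_2/∂x - ∂f_1/∂y = ∂(4*x - 2*y^2)/∂x - ∂(-2*x^2 - y^2)/∂y = 2*y + 4
Assembling: d(omega) = (2*y + 4) dx ∧ dy.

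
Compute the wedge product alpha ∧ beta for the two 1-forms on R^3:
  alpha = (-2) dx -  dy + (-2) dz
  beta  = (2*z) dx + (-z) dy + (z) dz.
alpha ∧ beta = (4*z) dx ∧ dy + (2*z) dx ∧ dz + (-3*z) dy ∧ dz

Distribute the wedge, using dx_i ∧ dx_j = -dx_j ∧ dx_i and dx_i ∧ dx_i = 0. For each pair (i, j) with i < j, the coefficient of dx_i ∧ dx_j in alpha ∧ beta is (alpha_i * beta_j - alpha_j * beta_i). Collecting: alpha ∧ beta = (4*z) dx ∧ dy + (2*z) dx ∧ dz + (-3*z) dy ∧ dz.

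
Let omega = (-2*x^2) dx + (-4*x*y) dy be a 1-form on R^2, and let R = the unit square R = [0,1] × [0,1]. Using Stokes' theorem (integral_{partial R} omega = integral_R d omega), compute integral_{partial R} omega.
integral_(partial R) omega = -2

Stokes: integral_partial_R omega = integral_R d omega with d omega = (∂Q/∂x - ∂P/∂y) dx ∧ dy.
  ∂Q/∂x = -4*y
  ∂P/∂y = 0
  integrand = ∂Q/∂x - ∂P/∂y = -4*y.
Integrating over R: integral_0^1 integral_0^1 (-4*y) dx dy = -2.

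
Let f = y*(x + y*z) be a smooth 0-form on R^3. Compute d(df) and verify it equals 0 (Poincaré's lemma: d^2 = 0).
d(df) = 0

Step 1: df = sum_i (∂f/∂x_i) dx_i = (y) dx + (x + 2*y*z) dy + (y^2) dz.
Step 2: Apply d again. Using the 1-form formula, the coefficient of dx ∧ dy in d(df) is ∂^2 f/∂x ∂y - ∂^2 f/∂y ∂x = (1) - (1) = 0 (equality of mixed partials for smooth f).
Similarly for dx ∧ dz and dy ∧ dz — all coefficients vanish. So d(df) = 0.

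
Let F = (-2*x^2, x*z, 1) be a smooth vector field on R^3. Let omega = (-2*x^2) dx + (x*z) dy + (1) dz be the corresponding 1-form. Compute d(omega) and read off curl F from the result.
d(omega) = (-x) dy ∧ dz + (0) dz ∧ dx + (z) dx ∧ dy; curl F = (-x, 0, z)

d omega = sum_{i<j} (∂f_j/∂x_i - ∂f_i/∂x_j) dx_i ∧ dx_j. Under the identification (dy ∧ dz, dz ∧ dx, dx ∧ dy) ↔ (e_x, e_y, e_z), the coefficients are exactly the components of curl F. Compute:
  ∂R/∂y - ∂Q/∂z = (0) - (x) = -x
  ∂P/∂z - ∂R/∂x = (0) - (0) = 0
  ∂Q/∂x - ∂P/∂y = (z) - (0) = z.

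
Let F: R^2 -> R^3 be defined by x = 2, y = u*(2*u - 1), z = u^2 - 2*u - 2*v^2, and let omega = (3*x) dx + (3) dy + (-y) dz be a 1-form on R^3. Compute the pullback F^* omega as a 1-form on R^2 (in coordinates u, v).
F^* omega = (-4*u^3 + 6*u^2 + 10*u - 3) du + (4*u*v*(2*u - 1)) dv

Using F^*(f dg) = (f ∘ F) d(g ∘ F), substitute each coordinate x_i by F_i(u, v) in f_i, and replace dx_i by d F_i = (∂F_i/∂u) du + (∂F_i/∂v) dv.
  For the x component: f_1(F) = 6; d F_1 = (0) du + (0) dv
  For the y component: f_2(F) = 3; d F_2 = (4*u - 1) du + (0) dv
  For the z component: f_3(F) = u*(1 - 2*u); d F_3 = (2*u - 2) du + (-4*v) dv
Combining and collecting du, dv coefficients:
  coeff of du: -4*u^3 + 6*u^2 + 10*u - 3
  coeff of dv: 4*u*v*(2*u - 1)
F^* omega = (-4*u^3 + 6*u^2 + 10*u - 3) du + (4*u*v*(2*u - 1)) dv.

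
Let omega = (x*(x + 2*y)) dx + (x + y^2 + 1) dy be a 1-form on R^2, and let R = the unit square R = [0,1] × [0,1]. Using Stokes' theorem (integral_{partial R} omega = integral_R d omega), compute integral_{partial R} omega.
integral_(partial R) omega = 0

Stokes: integral_partial_R omega = integral_R d omega with d omega = (∂Q/∂x - ∂P/∂y) dx ∧ dy.
  ∂Q/∂x = 1
  ∂P/∂y = 2*x
  integrand = ∂Q/∂x - ∂P/∂y = 1 - 2*x.
Integrating over R: integral_0^1 integral_0^1 (1 - 2*x) dx dy = 0.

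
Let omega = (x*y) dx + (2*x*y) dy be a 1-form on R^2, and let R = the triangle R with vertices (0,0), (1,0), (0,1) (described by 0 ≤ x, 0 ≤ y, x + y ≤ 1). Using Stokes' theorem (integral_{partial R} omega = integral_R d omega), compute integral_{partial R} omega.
integral_(partial R) omega = 1/6

Stokes: integral_partial_R omega = integral_R d omega with d omega = (∂Q/∂x - ∂P/∂y) dx ∧ dy.
  ∂Q/∂x = 2*y
  ∂P/∂y = x
  integrand = ∂Q/∂x - ∂P/∂y = -x + 2*y.
Integrating over R: integral_0^1 integral_0^{1-x} (-x + 2*y) dy dx = 1/6.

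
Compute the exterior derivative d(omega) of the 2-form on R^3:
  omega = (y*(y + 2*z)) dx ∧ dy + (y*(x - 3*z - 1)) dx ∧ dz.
d(omega) = (-x + 2*y + 3*z + 1) dx ∧ dy ∧ dz

For a 2-form omega = sum_{i<j} g_{ij} dx_i ∧ dx_j, the exterior derivative is
  d(omega) = sum_{i<j} d(g_{ij}) ∧ dx_i ∧ dx_j = sum_{i<j, k} (∂g_{ij}/∂x_k) dx_k ∧ dx_i ∧ dx_j.
Expand each term, using dx_k ∧ dx_i ∧ dx_j = sgn(permutation) dx_{(a)} ∧ dx_{(b)} ∧ dx_{(c)} with (a < b < c) sorted:
  d(y*(y + 2*z)) includes (∂/∂z)(y*(y + 2*z)) dz = (2*y) dz, which multiplied by dx ∧ dy gives (2*y) dx ∧ dy ∧ dz
  d(y*(x - 3*z - 1)) includes (∂/∂y)(y*(x - 3*z - 1)) dy = (x - 3*z - 1) dy, which multiplied by dx ∧ dz gives (-x + 3*z + 1) dx ∧ dy ∧ dz
Collecting like 3-forms: d(omega) = (-x + 2*y + 3*z + 1) dx ∧ dy ∧ dz.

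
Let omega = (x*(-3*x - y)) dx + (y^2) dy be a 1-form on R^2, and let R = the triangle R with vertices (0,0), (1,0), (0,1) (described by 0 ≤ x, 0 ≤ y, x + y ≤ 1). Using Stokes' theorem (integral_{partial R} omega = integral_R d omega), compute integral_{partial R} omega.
integral_(partial R) omega = 1/6

Stokes: integral_partial_R omega = integral_R d omega with d omega = (∂Q/∂x - ∂P/∂y) dx ∧ dy.
  ∂Q/∂x = 0
  ∂P/∂y = -x
  integrand = ∂Q/∂x - ∂P/∂y = x.
Integrating over R: integral_0^1 integral_0^{1-x} (x) dy dx = 1/6.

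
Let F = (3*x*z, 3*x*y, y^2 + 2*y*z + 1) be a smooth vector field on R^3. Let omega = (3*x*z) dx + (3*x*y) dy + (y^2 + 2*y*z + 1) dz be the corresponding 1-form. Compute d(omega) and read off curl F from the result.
d(omega) = (2*y + 2*z) dy ∧ dz + (3*x) dz ∧ dx + (3*y) dx ∧ dy; curl F = (2*y + 2*z, 3*x, 3*y)

d omega = sum_{i<j} (∂f_j/∂x_i - ∂f_i/∂x_j) dx_i ∧ dx_j. Under the identification (dy ∧ dz, dz ∧ dx, dx ∧ dy) ↔ (e_x, e_y, e_z), the coefficients are exactly the components of curl F. Compute:
  ∂R/∂y - ∂Q/∂z = (2*y + 2*z) - (0) = 2*y + 2*z
  ∂P/∂z - ∂R/∂x = (3*x) - (0) = 3*x
  ∂Q/∂x - ∂P/∂y = (3*y) - (0) = 3*y.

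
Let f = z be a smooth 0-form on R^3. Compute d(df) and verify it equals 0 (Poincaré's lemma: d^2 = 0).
d(df) = 0

Step 1: df = sum_i (∂f/∂x_i) dx_i = (0) dx + (0) dy + (1) dz.
Step 2: Apply d again. Using the 1-form formula, the coefficient of dx ∧ dy in d(df) is ∂^2 f/∂x ∂y - ∂^2 f/∂y ∂x = (0) - (0) = 0 (equality of mixed partials for smooth f).
Similarly for dx ∧ dz and dy ∧ dz — all coefficients vanish. So d(df) = 0.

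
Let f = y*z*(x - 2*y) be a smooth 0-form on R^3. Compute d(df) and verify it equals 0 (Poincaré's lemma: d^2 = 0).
d(df) = 0

Step 1: df = sum_i (∂f/∂x_i) dx_i = (y*z) dx + (z*(x - 4*y)) dy + (y*(x - 2*y)) dz.
Step 2: Apply d again. Using the 1-form formula, the coefficient of dx ∧ dy in d(df) is ∂^2 f/∂x ∂y - ∂^2 f/∂y ∂x = (z) - (z) = 0 (equality of mixed partials for smooth f).
Similarly for dx ∧ dz and dy ∧ dz — all coefficients vanish. So d(df) = 0.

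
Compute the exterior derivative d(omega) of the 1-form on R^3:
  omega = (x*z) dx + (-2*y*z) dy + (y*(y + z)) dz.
d(omega) = (-x) dx ∧ dz + (4*y + z) dy ∧ dz

For a 1-form omega = sum_i f_i dx_i, the exterior derivative is
  d(omega) = sum_{i < j} (∂f_j/∂x_i - ∂f_i/∂x_j) dx_i ∧ dx_j.
  coefficient of dx ∧ dz: ∂f_3/∂x - ∂f_1/∂z = ∂(y*(y + z))/∂x - ∂(x*z)/∂z = -x
  coefficient of dy ∧ dz: ∂f_3/∂y - ∂f_2/∂z = ∂(y*(y + z))/∂y - ∂(-2*y*z)/∂z = 4*y + z
Assembling: d(omega) = (-x) dx ∧ dz + (4*y + z) dy ∧ dz.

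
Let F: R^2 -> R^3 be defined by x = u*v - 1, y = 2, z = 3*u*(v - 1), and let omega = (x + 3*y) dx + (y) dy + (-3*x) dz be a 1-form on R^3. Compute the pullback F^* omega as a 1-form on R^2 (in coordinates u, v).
F^* omega = (-8*u*v^2 + 9*u*v + 14*v - 9) du + (2*u*(-4*u*v + 7)) dv

Using F^*(f dg) = (f ∘ F) d(g ∘ F), substitute each coordinate x_i by F_i(u, v) in f_i, and replace dx_i by d F_i = (∂F_i/∂u) du + (∂F_i/∂v) dv.
  For the x component: f_1(F) = u*v + 5; d F_1 = (v) du + (u) dv
  For the y component: f_2(F) = 2; d F_2 = (0) du + (0) dv
  For the z component: f_3(F) = -3*u*v + 3; d F_3 = (3*v - 3) du + (3*u) dv
Combining and collecting du, dv coefficients:
  coeff of du: -8*u*v^2 + 9*u*v + 14*v - 9
  coeff of dv: 2*u*(-4*u*v + 7)
F^* omega = (-8*u*v^2 + 9*u*v + 14*v - 9) du + (2*u*(-4*u*v + 7)) dv.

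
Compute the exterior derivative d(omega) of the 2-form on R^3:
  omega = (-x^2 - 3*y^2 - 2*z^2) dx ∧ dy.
d(omega) = (-4*z) dx ∧ dy ∧ dz

For a 2-form omega = sum_{i<j} g_{ij} dx_i ∧ dx_j, the exterior derivative is
  d(omega) = sum_{i<j} d(g_{ij}) ∧ dx_i ∧ dx_j = sum_{i<j, k} (∂g_{ij}/∂x_k) dx_k ∧ dx_i ∧ dx_j.
Expand each term, using dx_k ∧ dx_i ∧ dx_j = sgn(permutation) dx_{(a)} ∧ dx_{(b)} ∧ dx_{(c)} with (a < b < c) sorted:
  d(-x^2 - 3*y^2 - 2*z^2) includes (∂/∂z)(-x^2 - 3*y^2 - 2*z^2) dz = (-4*z) dz, which multiplied by dx ∧ dy gives (-4*z) dx ∧ dy ∧ dz
Collecting like 3-forms: d(omega) = (-4*z) dx ∧ dy ∧ dz.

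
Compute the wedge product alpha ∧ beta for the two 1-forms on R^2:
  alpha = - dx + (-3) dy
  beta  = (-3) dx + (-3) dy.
alpha ∧ beta = (-6) dx ∧ dy

Distribute the wedge, using dx_i ∧ dx_j = -dx_j ∧ dx_i and dx_i ∧ dx_i = 0. For each pair (i, j) with i < j, the coefficient of dx_i ∧ dx_j in alpha ∧ beta is (alpha_i * beta_j - alpha_j * beta_i). Collecting: alpha ∧ beta = (-6) dx ∧ dy.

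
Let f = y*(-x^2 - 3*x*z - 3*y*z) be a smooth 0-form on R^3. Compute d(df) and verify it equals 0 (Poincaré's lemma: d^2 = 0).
d(df) = 0

Step 1: df = sum_i (∂f/∂x_i) dx_i = (y*(-2*x - 3*z)) dx + (-x^2 - 3*x*z - 6*y*z) dy + (3*y*(-x - y)) dz.
Step 2: Apply d again. Using the 1-form formula, the coefficient of dx ∧ dy in d(df) is ∂^2 f/∂x ∂y - ∂^2 f/∂y ∂x = (-2*x - 3*z) - (-2*x - 3*z) = 0 (equality of mixed partials for smooth f).
Similarly for dx ∧ dz and dy ∧ dz — all coefficients vanish. So d(df) = 0.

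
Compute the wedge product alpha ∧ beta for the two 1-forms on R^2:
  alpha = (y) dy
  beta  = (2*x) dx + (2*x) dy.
alpha ∧ beta = (-2*x*y) dx ∧ dy

Distribute the wedge, using dx_i ∧ dx_j = -dx_j ∧ dx_i and dx_i ∧ dx_i = 0. For each pair (i, j) with i < j, the coefficient of dx_i ∧ dx_j in alpha ∧ beta is (alpha_i * beta_j - alpha_j * beta_i). Collecting: alpha ∧ beta = (-2*x*y) dx ∧ dy.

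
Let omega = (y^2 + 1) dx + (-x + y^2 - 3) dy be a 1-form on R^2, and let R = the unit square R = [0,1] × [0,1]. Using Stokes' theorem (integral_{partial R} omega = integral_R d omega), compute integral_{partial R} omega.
integral_(partial R) omega = -2

Stokes: integral_partial_R omega = integral_R d omega with d omega = (∂Q/∂x - ∂P/∂y) dx ∧ dy.
  ∂Q/∂x = -1
  ∂P/∂y = 2*y
  integrand = ∂Q/∂x - ∂P/∂y = -2*y - 1.
Integrating over R: integral_0^1 integral_0^1 (-2*y - 1) dx dy = -2.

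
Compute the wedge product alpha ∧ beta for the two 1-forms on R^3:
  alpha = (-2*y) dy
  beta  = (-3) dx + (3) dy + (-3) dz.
alpha ∧ beta = (-6*y) dx ∧ dy + (6*y) dy ∧ dz

Distribute the wedge, using dx_i ∧ dx_j = -dx_j ∧ dx_i and dx_i ∧ dx_i = 0. For each pair (i, j) with i < j, the coefficient of dx_i ∧ dx_j in alpha ∧ beta is (alpha_i * beta_j - alpha_j * beta_i). Collecting: alpha ∧ beta = (-6*y) dx ∧ dy + (6*y) dy ∧ dz.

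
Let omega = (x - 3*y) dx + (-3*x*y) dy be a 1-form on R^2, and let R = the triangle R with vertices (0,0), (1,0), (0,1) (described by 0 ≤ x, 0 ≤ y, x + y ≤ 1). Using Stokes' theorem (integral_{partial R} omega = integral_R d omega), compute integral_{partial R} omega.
integral_(partial R) omega = 1

Stokes: integral_partial_R omega = integral_R d omega with d omega = (∂Q/∂x - ∂P/∂y) dx ∧ dy.
  ∂Q/∂x = -3*y
  ∂P/∂y = -3
  integrand = ∂Q/∂x - ∂P/∂y = 3 - 3*y.
Integrating over R: integral_0^1 integral_0^{1-x} (3 - 3*y) dy dx = 1.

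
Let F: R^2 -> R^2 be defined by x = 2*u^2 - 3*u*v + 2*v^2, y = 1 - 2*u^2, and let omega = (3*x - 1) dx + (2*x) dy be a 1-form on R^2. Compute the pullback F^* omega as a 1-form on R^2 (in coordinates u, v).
F^* omega = (8*u^3 - 30*u^2*v + 35*u*v^2 - 4*u - 18*v^3 + 3*v) du + (-18*u^3 + 51*u^2*v - 54*u*v^2 + 3*u + 24*v^3 - 4*v) dv

Using F^*(f dg) = (f ∘ F) d(g ∘ F), substitute each coordinate x_i by F_i(u, v) in f_i, and replace dx_i by d F_i = (∂F_i/∂u) du + (∂F_i/∂v) dv.
  For the x component: f_1(F) = 6*u^2 - 9*u*v + 6*v^2 - 1; d F_1 = (4*u - 3*v) du + (-3*u + 4*v) dv
  For the y component: f_2(F) = 4*u^2 - 6*u*v + 4*v^2; d F_2 = (-4*u) du + (0) dv
Combining and collecting du, dv coefficients:
  coeff of du: 8*u^3 - 30*u^2*v + 35*u*v^2 - 4*u - 18*v^3 + 3*v
  coeff of dv: -18*u^3 + 51*u^2*v - 54*u*v^2 + 3*u + 24*v^3 - 4*v
F^* omega = (8*u^3 - 30*u^2*v + 35*u*v^2 - 4*u - 18*v^3 + 3*v) du + (-18*u^3 + 51*u^2*v - 54*u*v^2 + 3*u + 24*v^3 - 4*v) dv.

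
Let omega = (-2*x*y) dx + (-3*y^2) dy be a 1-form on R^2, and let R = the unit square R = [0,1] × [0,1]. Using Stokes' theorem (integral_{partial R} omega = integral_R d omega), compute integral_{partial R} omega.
integral_(partial R) omega = 1

Stokes: integral_partial_R omega = integral_R d omega with d omega = (∂Q/∂x - ∂P/∂y) dx ∧ dy.
  ∂Q/∂x = 0
  ∂P/∂y = -2*x
  integrand = ∂Q/∂x - ∂P/∂y = 2*x.
Integrating over R: integral_0^1 integral_0^1 (2*x) dx dy = 1.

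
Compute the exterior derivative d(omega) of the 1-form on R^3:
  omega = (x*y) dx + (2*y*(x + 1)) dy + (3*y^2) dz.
d(omega) = (-x + 2*y) dx ∧ dy + (6*y) dy ∧ dz

For a 1-form omega = sum_i f_i dx_i, the exterior derivative is
  d(omega) = sum_{i < j} (∂f_j/∂x_i - ∂f_i/∂x_j) dx_i ∧ dx_j.
  coefficient of dx ∧ dy: ∂f_2/∂x - ∂f_1/∂y = ∂(2*y*(x + 1))/∂x - ∂(x*y)/∂y = -x + 2*y
  coefficient of dy ∧ dz: ∂f_3/∂y - ∂f_2/∂z = ∂(3*y^2)/∂y - ∂(2*y*(x + 1))/∂z = 6*y
Assembling: d(omega) = (-x + 2*y) dx ∧ dy + (6*y) dy ∧ dz.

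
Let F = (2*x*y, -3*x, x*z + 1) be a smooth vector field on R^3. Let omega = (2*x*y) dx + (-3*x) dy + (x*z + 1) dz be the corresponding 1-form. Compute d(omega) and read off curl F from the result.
d(omega) = (0) dy ∧ dz + (-z) dz ∧ dx + (-2*x - 3) dx ∧ dy; curl F = (0, -z, -2*x - 3)

d omega = sum_{i<j} (∂f_j/∂x_i - ∂f_i/∂x_j) dx_i ∧ dx_j. Under the identification (dy ∧ dz, dz ∧ dx, dx ∧ dy) ↔ (e_x, e_y, e_z), the coefficients are exactly the components of curl F. Compute:
  ∂R/∂y - ∂Q/∂z = (0) - (0) = 0
  ∂P/∂z - ∂R/∂x = (0) - (z) = -z
  ∂Q/∂x - ∂P/∂y = (-3) - (2*x) = -2*x - 3.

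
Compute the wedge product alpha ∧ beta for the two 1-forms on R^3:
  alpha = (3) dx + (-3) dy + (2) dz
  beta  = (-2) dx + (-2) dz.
alpha ∧ beta = (-2) dx ∧ dz + (-6) dx ∧ dy + (6) dy ∧ dz

Distribute the wedge, using dx_i ∧ dx_j = -dx_j ∧ dx_i and dx_i ∧ dx_i = 0. For each pair (i, j) with i < j, the coefficient of dx_i ∧ dx_j in alpha ∧ beta is (alpha_i * beta_j - alpha_j * beta_i). Collecting: alpha ∧ beta = (-2) dx ∧ dz + (-6) dx ∧ dy + (6) dy ∧ dz.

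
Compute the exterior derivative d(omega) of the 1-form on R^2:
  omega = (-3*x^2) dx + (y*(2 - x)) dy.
d(omega) = (-y) dx ∧ dy

For a 1-form omega = sum_i f_i dx_i, the exterior derivative is
  d(omega) = sum_{i < j} (∂f_j/∂x_i - ∂f_i/∂x_j) dx_i ∧ dx_j.
  coefficient of dx ∧ dy: ∂f_2/∂x - ∂f_1/∂y = ∂(y*(2 - x))/∂x - ∂(-3*x^2)/∂y = -y
Assembling: d(omega) = (-y) dx ∧ dy.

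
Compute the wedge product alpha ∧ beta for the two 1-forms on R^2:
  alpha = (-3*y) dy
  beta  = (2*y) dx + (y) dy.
alpha ∧ beta = (6*y^2) dx ∧ dy

Distribute the wedge, using dx_i ∧ dx_j = -dx_j ∧ dx_i and dx_i ∧ dx_i = 0. For each pair (i, j) with i < j, the coefficient of dx_i ∧ dx_j in alpha ∧ beta is (alpha_i * beta_j - alpha_j * beta_i). Collecting: alpha ∧ beta = (6*y^2) dx ∧ dy.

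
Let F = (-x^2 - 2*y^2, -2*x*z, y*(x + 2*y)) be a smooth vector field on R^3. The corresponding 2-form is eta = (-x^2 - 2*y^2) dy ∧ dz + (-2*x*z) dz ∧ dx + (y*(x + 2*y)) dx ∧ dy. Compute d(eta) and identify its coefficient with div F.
d(eta) = (-2*x) dx ∧ dy ∧ dz; div F = -2*x

For a 2-form in R^3 of the form above, applying d gives a 3-form with coefficient ∂P/∂x + ∂Q/∂y + ∂R/∂z:
  ∂P/∂x = -2*x
  ∂Q/∂y = 0
  ∂R/∂z = 0
Sum = -2*x, which is exactly div F.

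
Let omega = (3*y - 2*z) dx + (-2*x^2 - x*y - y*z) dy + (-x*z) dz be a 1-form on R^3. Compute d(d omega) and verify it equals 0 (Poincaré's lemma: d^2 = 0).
d(d omega) = 0

Step 1: d omega = sum_{i<j} (∂f_j/∂x_i - ∂f_i/∂x_j) dx_i ∧ dx_j:
  coeff of dx ∧ dy: -4*x - y - 3
  coeff of dx ∧ dz: 2 - z
  coeff of dy ∧ dz: y
Step 2: Apply d again to each 2-form coefficient. The only possible 3-form in R^3 is dx ∧ dy ∧ dz, with coefficient
  ∂(coeff of dy∧dz)/∂x - ∂(coeff of dx∧dz)/∂y + ∂(coeff of dx∧dy)/∂z
  = ∂/∂x (y) - ∂/∂y (2 - z) + ∂/∂z (-4*x - y - 3).
Each of these terms simplifies to sums of mixed partials that cancel in pairs. The result is 0 (by equality of mixed partials for smooth functions — Schwarz / Clairaut).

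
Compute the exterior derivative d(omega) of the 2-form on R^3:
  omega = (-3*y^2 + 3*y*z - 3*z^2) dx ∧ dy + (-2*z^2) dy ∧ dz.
d(omega) = (3*y - 6*z) dx ∧ dy ∧ dz

For a 2-form omega = sum_{i<j} g_{ij} dx_i ∧ dx_j, the exterior derivative is
  d(omega) = sum_{i<j} d(g_{ij}) ∧ dx_i ∧ dx_j = sum_{i<j, k} (∂g_{ij}/∂x_k) dx_k ∧ dx_i ∧ dx_j.
Expand each term, using dx_k ∧ dx_i ∧ dx_j = sgn(permutation) dx_{(a)} ∧ dx_{(b)} ∧ dx_{(c)} with (a < b < c) sorted:
  d(-3*y^2 + 3*y*z - 3*z^2) includes (∂/∂z)(-3*y^2 + 3*y*z - 3*z^2) dz = (3*y - 6*z) dz, which multiplied by dx ∧ dy gives (3*y - 6*z) dx ∧ dy ∧ dz
Collecting like 3-forms: d(omega) = (3*y - 6*z) dx ∧ dy ∧ dz.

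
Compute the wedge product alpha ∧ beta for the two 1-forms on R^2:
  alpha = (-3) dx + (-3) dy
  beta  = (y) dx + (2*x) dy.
alpha ∧ beta = (-6*x + 3*y) dx ∧ dy

Distribute the wedge, using dx_i ∧ dx_j = -dx_j ∧ dx_i and dx_i ∧ dx_i = 0. For each pair (i, j) with i < j, the coefficient of dx_i ∧ dx_j in alpha ∧ beta is (alpha_i * beta_j - alpha_j * beta_i). Collecting: alpha ∧ beta = (-6*x + 3*y) dx ∧ dy.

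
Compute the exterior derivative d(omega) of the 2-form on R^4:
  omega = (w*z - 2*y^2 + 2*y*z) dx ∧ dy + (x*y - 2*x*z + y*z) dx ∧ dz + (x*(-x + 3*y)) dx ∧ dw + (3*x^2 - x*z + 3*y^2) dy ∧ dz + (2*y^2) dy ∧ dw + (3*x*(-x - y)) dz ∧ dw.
d(omega) = (w + 5*x + 2*y - 2*z) dx ∧ dy ∧ dz + (-3*x + z) dx ∧ dy ∧ dw + (-6*x - 3*y) dx ∧ dz ∧ dw + (-3*x) dy ∧ dz ∧ dw

For a 2-form omega = sum_{i<j} g_{ij} dx_i ∧ dx_j, the exterior derivative is
  d(omega) = sum_{i<j} d(g_{ij}) ∧ dx_i ∧ dx_j = sum_{i<j, k} (∂g_{ij}/∂x_k) dx_k ∧ dx_i ∧ dx_j.
Expand each term, using dx_k ∧ dx_i ∧ dx_j = sgn(permutation) dx_{(a)} ∧ dx_{(b)} ∧ dx_{(c)} with (a < b < c) sorted:
  d(w*z - 2*y^2 + 2*y*z) includes (∂/∂z)(w*z - 2*y^2 + 2*y*z) dz = (w + 2*y) dz, which multiplied by dx ∧ dy gives (w + 2*y) dx ∧ dy ∧ dz
  d(w*z - 2*y^2 + 2*y*z) includes (∂/∂w)(w*z - 2*y^2 + 2*y*z) dw = (z) dw, which multiplied by dx ∧ dy gives (z) dx ∧ dy ∧ dw
  d(x*y - 2*x*z + y*z) includes (∂/∂y)(x*y - 2*x*z + y*z) dy = (x + z) dy, which multiplied by dx ∧ dz gives (-x - z) dx ∧ dy ∧ dz
  d(x*(-x + 3*y)) includes (∂/∂y)(x*(-x + 3*y)) dy = (3*x) dy, which multiplied by dx ∧ dw gives (-3*x) dx ∧ dy ∧ dw
  d(3*x^2 - x*z + 3*y^2) includes (∂/∂x)(3*x^2 - x*z + 3*y^2) dx = (6*x - z) dx, which multiplied by dy ∧ dz gives (6*x - z) dx ∧ dy ∧ dz
  d(3*x*(-x - y)) includes (∂/∂x)(3*x*(-x - y)) dx = (-6*x - 3*y) dx, which multiplied by dz ∧ dw gives (-6*x - 3*y) dx ∧ dz ∧ dw
  d(3*x*(-x - y)) includes (∂/∂y)(3*x*(-x - y)) dy = (-3*x) dy, which multiplied by dz ∧ dw gives (-3*x) dy ∧ dz ∧ dw
Collecting like 3-forms: d(omega) = (w + 5*x + 2*y - 2*z) dx ∧ dy ∧ dz + (-3*x + z) dx ∧ dy ∧ dw + (-6*x - 3*y) dx ∧ dz ∧ dw + (-3*x) dy ∧ dz ∧ dw.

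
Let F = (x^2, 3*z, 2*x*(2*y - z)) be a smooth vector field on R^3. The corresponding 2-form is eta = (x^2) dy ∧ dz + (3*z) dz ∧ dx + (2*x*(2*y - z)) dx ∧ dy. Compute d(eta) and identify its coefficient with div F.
d(eta) = (0) dx ∧ dy ∧ dz; div F = 0

For a 2-form in R^3 of the form above, applying d gives a 3-form with coefficient ∂P/∂x + ∂Q/∂y + ∂R/∂z:
  ∂P/∂x = 2*x
  ∂Q/∂y = 0
  ∂R/∂z = -2*x
Sum = 0, which is exactly div F.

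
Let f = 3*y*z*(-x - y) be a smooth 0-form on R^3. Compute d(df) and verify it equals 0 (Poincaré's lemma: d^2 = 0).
d(df) = 0

Step 1: df = sum_i (∂f/∂x_i) dx_i = (-3*y*z) dx + (3*z*(-x - 2*y)) dy + (3*y*(-x - y)) dz.
Step 2: Apply d again. Using the 1-form formula, the coefficient of dx ∧ dy in d(df) is ∂^2 f/∂x ∂y - ∂^2 f/∂y ∂x = (-3*z) - (-3*z) = 0 (equality of mixed partials for smooth f).
Similarly for dx ∧ dz and dy ∧ dz — all coefficients vanish. So d(df) = 0.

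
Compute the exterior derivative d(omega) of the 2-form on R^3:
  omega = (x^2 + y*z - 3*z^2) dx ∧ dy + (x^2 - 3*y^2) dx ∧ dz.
d(omega) = (7*y - 6*z) dx ∧ dy ∧ dz

For a 2-form omega = sum_{i<j} g_{ij} dx_i ∧ dx_j, the exterior derivative is
  d(omega) = sum_{i<j} d(g_{ij}) ∧ dx_i ∧ dx_j = sum_{i<j, k} (∂g_{ij}/∂x_k) dx_k ∧ dx_i ∧ dx_j.
Expand each term, using dx_k ∧ dx_i ∧ dx_j = sgn(permutation) dx_{(a)} ∧ dx_{(b)} ∧ dx_{(c)} with (a < b < c) sorted:
  d(x^2 + y*z - 3*z^2) includes (∂/∂z)(x^2 + y*z - 3*z^2) dz = (y - 6*z) dz, which multiplied by dx ∧ dy gives (y - 6*z) dx ∧ dy ∧ dz
  d(x^2 - 3*y^2) includes (∂/∂y)(x^2 - 3*y^2) dy = (-6*y) dy, which multiplied by dx ∧ dz gives (6*y) dx ∧ dy ∧ dz
Collecting like 3-forms: d(omega) = (7*y - 6*z) dx ∧ dy ∧ dz.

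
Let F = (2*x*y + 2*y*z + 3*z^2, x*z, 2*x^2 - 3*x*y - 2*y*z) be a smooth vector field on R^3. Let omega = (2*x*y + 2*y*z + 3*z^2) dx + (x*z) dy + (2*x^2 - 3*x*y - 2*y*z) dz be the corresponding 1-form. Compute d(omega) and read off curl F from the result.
d(omega) = (-4*x - 2*z) dy ∧ dz + (-4*x + 5*y + 6*z) dz ∧ dx + (-2*x - z) dx ∧ dy; curl F = (-4*x - 2*z, -4*x + 5*y + 6*z, -2*x - z)

d omega = sum_{i<j} (∂f_j/∂x_i - ∂f_i/∂x_j) dx_i ∧ dx_j. Under the identification (dy ∧ dz, dz ∧ dx, dx ∧ dy) ↔ (e_x, e_y, e_z), the coefficients are exactly the components of curl F. Compute:
  ∂R/∂y - ∂Q/∂z = (-3*x - 2*z) - (x) = -4*x - 2*z
  ∂P/∂z - ∂R/∂x = (2*y + 6*z) - (4*x - 3*y) = -4*x + 5*y + 6*z
  ∂Q/∂x - ∂P/∂y = (z) - (2*x + 2*z) = -2*x - z.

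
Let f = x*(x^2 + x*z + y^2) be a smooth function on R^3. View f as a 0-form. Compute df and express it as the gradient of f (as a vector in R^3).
df = (3*x^2 + 2*x*z + y^2) dx + (2*x*y) dy + (x^2) dz; grad f = (3*x^2 + 2*x*z + y^2, 2*x*y, x^2)

For a 0-form f, d f = (∂f/∂x) dx + (∂f/∂y) dy + (∂f/∂z) dz. The components of the vector representation are exactly the entries of grad f in Cartesian coordinates:
  ∂f/∂x = 3*x^2 + 2*x*z + y^2
  ∂f/∂y = 2*x*y
  ∂f/∂z = x^2.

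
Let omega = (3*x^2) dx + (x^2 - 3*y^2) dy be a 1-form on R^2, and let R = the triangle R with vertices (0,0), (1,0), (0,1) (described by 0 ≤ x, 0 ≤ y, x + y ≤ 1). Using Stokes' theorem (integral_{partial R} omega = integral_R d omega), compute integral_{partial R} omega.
integral_(partial R) omega = 1/3

Stokes: integral_partial_R omega = integral_R d omega with d omega = (∂Q/∂x - ∂P/∂y) dx ∧ dy.
  ∂Q/∂x = 2*x
  ∂P/∂y = 0
  integrand = ∂Q/∂x - ∂P/∂y = 2*x.
Integrating over R: integral_0^1 integral_0^{1-x} (2*x) dy dx = 1/3.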